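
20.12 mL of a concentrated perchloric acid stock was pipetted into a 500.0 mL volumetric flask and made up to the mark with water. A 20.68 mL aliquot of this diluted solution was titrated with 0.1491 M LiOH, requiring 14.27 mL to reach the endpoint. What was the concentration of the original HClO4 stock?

n(LiOH) = 0.1491 x 0.01427 = 0.002128 mol.
n(HClO4) in the aliquot = 0.002128 mol.
[diluted HClO4] = 0.002128 / 0.02068 = 0.1029 M.
Dilution factor = 500.0/20.12 = 24.85, so [stock] = 0.1029 x 24.85 = 2.56 M.

2.56 M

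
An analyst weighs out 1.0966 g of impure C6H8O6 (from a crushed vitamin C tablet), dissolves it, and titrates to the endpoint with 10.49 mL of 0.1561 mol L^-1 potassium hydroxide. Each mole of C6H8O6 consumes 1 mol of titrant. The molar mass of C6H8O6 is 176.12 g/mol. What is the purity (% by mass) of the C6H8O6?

26.3%

n(KOH) = 0.1561 x 0.01049 = 0.001637 mol.
n(C6H8O6) = 0.001637 / 1 = 0.001637 mol.
mass of C6H8O6 = 0.001637 x 176.12 = 0.2884 g.
% purity = 0.2884 / 1.0966 x 100 = 26.3%.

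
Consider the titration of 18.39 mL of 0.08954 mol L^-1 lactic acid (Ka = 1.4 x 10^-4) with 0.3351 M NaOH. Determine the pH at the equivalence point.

n(HC3H5O3) = 0.08954 x 0.01839 = 0.001647 mol; V(NaOH) at equivalence = 0.001647/0.3351 = 0.004914 L.
At equivalence all the acid is converted to C3H5O3-; total volume = 0.01839 + 0.004914 = 0.02330 L, so [C3H5O3-] = 0.001647/0.02330 = 0.07066 M.
Kb = Kw/Ka = 1.0e-14 / 1.4 x 10^-4 = 7.14e-11.
[OH^-] = sqrt(Kb x [C3H5O3-]) = sqrt(7.14e-11 x 0.07066) = 2.25e-6 M.
pOH = 5.65, so pH = 14.00 - 5.65 = 8.35.

8.35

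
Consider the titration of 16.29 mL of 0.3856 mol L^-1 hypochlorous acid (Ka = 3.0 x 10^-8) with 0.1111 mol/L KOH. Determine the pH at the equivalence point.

n(HClO) = 0.3856 x 0.01629 = 0.006281 mol; V(KOH) at equivalence = 0.006281/0.1111 = 0.05654 L.
At equivalence all the acid is converted to ClO-; total volume = 0.01629 + 0.05654 = 0.07283 L, so [ClO-] = 0.006281/0.07283 = 0.08625 M.
Kb = Kw/Ka = 1.0e-14 / 3.0 x 10^-8 = 3.33e-7.
[OH^-] = sqrt(Kb x [ClO-]) = sqrt(3.33e-7 x 0.08625) = 0.000170 M.
pOH = 3.77, so pH = 14.00 - 3.77 = 10.23.

10.23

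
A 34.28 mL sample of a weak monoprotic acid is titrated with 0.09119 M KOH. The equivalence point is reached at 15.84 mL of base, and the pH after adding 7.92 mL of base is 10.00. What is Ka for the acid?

1.0 x 10^-10

7.92 mL is half of the equivalence volume, so this is the half-equivalence point where [HA] = [A^-].
At half-equivalence pH = pKa, so pKa = 10.00.
Ka = 10^(-10.00) = 1.0 x 10^-10.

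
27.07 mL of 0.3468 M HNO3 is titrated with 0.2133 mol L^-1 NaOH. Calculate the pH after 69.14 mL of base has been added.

n(acid) = 0.3468 x 0.02707 = 0.009388 mol; n(NaOH) added = 0.2133 x 0.06914 = 0.01475 mol.
Base is in excess by 0.01475 - 0.009388 = 0.005360 mol in a total volume of 0.09621 L.
[OH^-] = 0.005360/0.09621 = 0.05571 M, so pOH = 1.25 and pH = 14.00 - 1.25 = 12.75.

12.75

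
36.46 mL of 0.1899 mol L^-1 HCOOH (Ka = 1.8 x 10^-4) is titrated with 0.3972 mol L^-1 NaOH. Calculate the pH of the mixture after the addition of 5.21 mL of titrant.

3.37

Initial n(HCOOH) = 0.1899 x 0.03646 = 0.006924 mol.
n(NaOH) added = 0.3972 x 0.005210 = 0.002069 mol, converting that many moles of HCOOH to HCOO-.
Remaining n(HCOOH) = 0.004854 mol; n(HCOO-) = 0.002069 mol.
By Henderson-Hasselbalch, pH = pKa + log([A^-]/[HA]) = 3.74 + log(0.002069/0.004854) = 3.74 + (-0.37) = 3.37.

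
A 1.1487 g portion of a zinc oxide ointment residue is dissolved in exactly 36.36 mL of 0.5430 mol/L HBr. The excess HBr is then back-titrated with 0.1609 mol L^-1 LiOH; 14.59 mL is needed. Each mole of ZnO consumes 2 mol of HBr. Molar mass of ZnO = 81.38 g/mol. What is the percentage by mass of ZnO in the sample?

Total n(HBr) added = 0.5430 x 0.03636 = 0.01974 mol.
n(LiOH) used = 0.1609 x 0.01459 = 0.002348 mol, which equals the excess n(HBr).
So n(HBr) consumed by the sample = 0.01974 - 0.002348 = 0.01740 mol.
n(ZnO) = 0.01740 / 2 = 0.008698 mol.
mass ZnO = 0.008698 x 81.38 = 0.7078 g, so %ZnO = 0.7078/1.1487 x 100 = 61.6%.

61.6%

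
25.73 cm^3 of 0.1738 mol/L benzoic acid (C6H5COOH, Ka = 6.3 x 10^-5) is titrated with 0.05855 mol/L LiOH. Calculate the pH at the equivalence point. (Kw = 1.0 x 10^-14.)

8.42

n(C6H5COOH) = 0.1738 x 0.02573 = 0.004472 mol; V(LiOH) at equivalence = 0.004472/0.05855 = 0.07638 L.
At equivalence all the acid is converted to C6H5COO-; total volume = 0.02573 + 0.07638 = 0.1021 L, so [C6H5COO-] = 0.004472/0.1021 = 0.04380 M.
Kb = Kw/Ka = 1.0e-14 / 6.3 x 10^-5 = 1.59e-10.
[OH^-] = sqrt(Kb x [C6H5COO-]) = sqrt(1.59e-10 x 0.04380) = 2.64e-6 M.
pOH = 5.58, so pH = 14.00 - 5.58 = 8.42.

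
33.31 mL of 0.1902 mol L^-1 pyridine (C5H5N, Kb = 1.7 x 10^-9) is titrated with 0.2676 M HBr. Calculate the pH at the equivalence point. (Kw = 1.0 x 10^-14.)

n(C5H5N) = 0.1902 x 0.03331 = 0.006336 mol; V(HBr) at equivalence = 0.006336/0.2676 = 0.02368 L.
At equivalence the base is fully converted to C5H5NH+; total volume = 0.05699 L, so [C5H5NH+] = 0.006336/0.05699 = 0.1112 M.
Ka(C5H5NH+) = Kw/Kb = 1.0e-14 / 1.7 x 10^-9 = 5.88e-6.
[H^+] = sqrt(Ka x [C5H5NH+]) = sqrt(5.88e-6 x 0.1112) = 0.000809 M.
pH = -log(0.000809) = 3.09.

3.09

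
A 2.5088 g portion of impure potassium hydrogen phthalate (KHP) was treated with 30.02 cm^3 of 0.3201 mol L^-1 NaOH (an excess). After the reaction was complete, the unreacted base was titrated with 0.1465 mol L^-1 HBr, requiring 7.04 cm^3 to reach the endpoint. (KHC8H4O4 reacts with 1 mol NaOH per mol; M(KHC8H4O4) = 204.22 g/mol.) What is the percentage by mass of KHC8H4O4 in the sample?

Total n(NaOH) added = 0.3201 x 0.03002 = 0.009609 mol.
n(HBr) used = 0.1465 x 0.007040 = 0.001031 mol, which equals the excess n(NaOH).
So n(NaOH) consumed by the sample = 0.009609 - 0.001031 = 0.008578 mol.
n(KHC8H4O4) = 0.008578 / 1 = 0.008578 mol.
mass KHC8H4O4 = 0.008578 x 204.22 = 1.752 g, so %KHC8H4O4 = 1.752/2.5088 x 100 = 69.8%.

69.8%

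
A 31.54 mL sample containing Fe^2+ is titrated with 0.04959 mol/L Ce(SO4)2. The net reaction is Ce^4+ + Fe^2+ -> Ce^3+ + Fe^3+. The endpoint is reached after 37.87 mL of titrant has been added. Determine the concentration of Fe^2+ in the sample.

0.0595 M

n(Ce(SO4)2) = 0.04959 x 0.03787 = 0.001878 mol.
From the balanced equation, 1 mol Ce(SO4)2 reacts with 1 mol Fe^2+, so n(Fe^2+) = 0.001878 x 1/1 = 0.001878 mol.
[Fe^2+] = 0.001878 / 0.03154 L = 0.0595 M.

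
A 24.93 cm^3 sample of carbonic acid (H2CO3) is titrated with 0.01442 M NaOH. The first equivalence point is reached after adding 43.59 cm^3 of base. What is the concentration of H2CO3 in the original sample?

n(NaOH) = 0.01442 x 0.04359 = 0.0006286 mol.
At the first equivalence point, 1 mol OH^- react per mol H2CO3, so n(H2CO3) = 0.0006286 / 1 = 0.0006286 mol.
[H2CO3] = 0.0006286 / 0.02493 L = 0.0252 M.

0.0252 M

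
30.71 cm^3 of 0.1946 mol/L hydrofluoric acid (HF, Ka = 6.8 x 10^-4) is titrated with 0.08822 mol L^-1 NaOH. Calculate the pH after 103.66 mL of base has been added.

12.37

n(acid) = 0.1946 x 0.03071 = 0.005976 mol; n(NaOH) added = 0.08822 x 0.1037 = 0.009145 mol.
Base is in excess by 0.009145 - 0.005976 = 0.003169 mol in a total volume of 0.1344 L.
[OH^-] = 0.003169/0.1344 = 0.02358 M, so pOH = 1.63 and pH = 14.00 - 1.63 = 12.37.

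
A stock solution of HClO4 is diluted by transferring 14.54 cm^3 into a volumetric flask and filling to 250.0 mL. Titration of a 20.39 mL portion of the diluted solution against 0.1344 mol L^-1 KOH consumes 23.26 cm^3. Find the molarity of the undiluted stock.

2.64 M

n(KOH) = 0.1344 x 0.02326 = 0.003126 mol.
n(HClO4) in the aliquot = 0.003126 mol.
[diluted HClO4] = 0.003126 / 0.02039 = 0.1533 M.
Dilution factor = 250.0/14.54 = 17.19, so [stock] = 0.1533 x 17.19 = 2.64 M.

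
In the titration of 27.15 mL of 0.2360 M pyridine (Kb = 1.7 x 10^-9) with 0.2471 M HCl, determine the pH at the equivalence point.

n(C5H5N) = 0.2360 x 0.02715 = 0.006407 mol; V(HCl) at equivalence = 0.006407/0.2471 = 0.02593 L.
At equivalence the base is fully converted to C5H5NH+; total volume = 0.05308 L, so [C5H5NH+] = 0.006407/0.05308 = 0.1207 M.
Ka(C5H5NH+) = Kw/Kb = 1.0e-14 / 1.7 x 10^-9 = 5.88e-6.
[H^+] = sqrt(Ka x [C5H5NH+]) = sqrt(5.88e-6 x 0.1207) = 0.000843 M.
pH = -log(0.000843) = 3.07.

3.07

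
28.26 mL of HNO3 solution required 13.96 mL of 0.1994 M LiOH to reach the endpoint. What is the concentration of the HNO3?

n(LiOH) delivered = 0.1994 x 0.01396 = 0.002784 mol.
For a 1:1 reaction, n(HNO3) = 0.002784 mol.
[HNO3] = 0.002784 mol / 0.02826 L = 0.0985 M.

0.0985 M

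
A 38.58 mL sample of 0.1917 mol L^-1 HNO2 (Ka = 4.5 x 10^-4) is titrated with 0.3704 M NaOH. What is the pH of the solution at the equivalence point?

n(HNO2) = 0.1917 x 0.03858 = 0.007396 mol; V(NaOH) at equivalence = 0.007396/0.3704 = 0.01997 L.
At equivalence all the acid is converted to NO2-; total volume = 0.03858 + 0.01997 = 0.05855 L, so [NO2-] = 0.007396/0.05855 = 0.1263 M.
Kb = Kw/Ka = 1.0e-14 / 4.5 x 10^-4 = 2.22e-11.
[OH^-] = sqrt(Kb x [NO2-]) = sqrt(2.22e-11 x 0.1263) = 1.68e-6 M.
pOH = 5.78, so pH = 14.00 - 5.78 = 8.22.

8.22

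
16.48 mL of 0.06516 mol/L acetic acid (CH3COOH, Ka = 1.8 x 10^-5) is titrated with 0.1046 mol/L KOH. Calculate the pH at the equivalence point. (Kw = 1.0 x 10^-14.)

8.67

n(CH3COOH) = 0.06516 x 0.01648 = 0.001074 mol; V(KOH) at equivalence = 0.001074/0.1046 = 0.01027 L.
At equivalence all the acid is converted to CH3COO-; total volume = 0.01648 + 0.01027 = 0.02675 L, so [CH3COO-] = 0.001074/0.02675 = 0.04015 M.
Kb = Kw/Ka = 1.0e-14 / 1.8 x 10^-5 = 5.56e-10.
[OH^-] = sqrt(Kb x [CH3COO-]) = sqrt(5.56e-10 x 0.04015) = 4.72e-6 M.
pOH = 5.33, so pH = 14.00 - 5.33 = 8.67.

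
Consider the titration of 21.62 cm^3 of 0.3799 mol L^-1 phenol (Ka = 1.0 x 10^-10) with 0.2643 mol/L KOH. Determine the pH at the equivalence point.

11.60

n(C6H5OH) = 0.3799 x 0.02162 = 0.008213 mol; V(KOH) at equivalence = 0.008213/0.2643 = 0.03108 L.
At equivalence all the acid is converted to C6H5O-; total volume = 0.02162 + 0.03108 = 0.05270 L, so [C6H5O-] = 0.008213/0.05270 = 0.1559 M.
Kb = Kw/Ka = 1.0e-14 / 1.0 x 10^-10 = 0.000100.
[OH^-] = sqrt(Kb x [C6H5O-]) = sqrt(0.000100 x 0.1559) = 0.00395 M.
pOH = 2.40, so pH = 14.00 - 2.40 = 11.60.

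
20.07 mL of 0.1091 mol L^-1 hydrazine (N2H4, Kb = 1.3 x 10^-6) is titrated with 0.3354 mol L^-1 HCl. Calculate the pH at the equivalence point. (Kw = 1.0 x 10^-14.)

n(N2H4) = 0.1091 x 0.02007 = 0.002190 mol; V(HCl) at equivalence = 0.002190/0.3354 = 0.006528 L.
At equivalence the base is fully converted to N2H5+; total volume = 0.02660 L, so [N2H5+] = 0.002190/0.02660 = 0.08232 M.
Ka(N2H5+) = Kw/Kb = 1.0e-14 / 1.3 x 10^-6 = 7.69e-9.
[H^+] = sqrt(Ka x [N2H5+]) = sqrt(7.69e-9 x 0.08232) = 2.52e-5 M.
pH = -log(2.52e-5) = 4.60.

4.60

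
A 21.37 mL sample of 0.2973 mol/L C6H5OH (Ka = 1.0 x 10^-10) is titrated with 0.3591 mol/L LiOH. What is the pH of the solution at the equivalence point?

n(C6H5OH) = 0.2973 x 0.02137 = 0.006353 mol; V(LiOH) at equivalence = 0.006353/0.3591 = 0.01769 L.
At equivalence all the acid is converted to C6H5O-; total volume = 0.02137 + 0.01769 = 0.03906 L, so [C6H5O-] = 0.006353/0.03906 = 0.1626 M.
Kb = Kw/Ka = 1.0e-14 / 1.0 x 10^-10 = 0.000100.
[OH^-] = sqrt(Kb x [C6H5O-]) = sqrt(0.000100 x 0.1626) = 0.00403 M.
pOH = 2.39, so pH = 14.00 - 2.39 = 11.61.

11.61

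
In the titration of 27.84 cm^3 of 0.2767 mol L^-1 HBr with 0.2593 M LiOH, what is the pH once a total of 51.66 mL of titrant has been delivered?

n(acid) = 0.2767 x 0.02784 = 0.007703 mol; n(LiOH) added = 0.2593 x 0.05166 = 0.01340 mol.
Base is in excess by 0.01340 - 0.007703 = 0.005692 mol in a total volume of 0.07950 L.
[OH^-] = 0.005692/0.07950 = 0.07160 M, so pOH = 1.15 and pH = 14.00 - 1.15 = 12.85.

12.85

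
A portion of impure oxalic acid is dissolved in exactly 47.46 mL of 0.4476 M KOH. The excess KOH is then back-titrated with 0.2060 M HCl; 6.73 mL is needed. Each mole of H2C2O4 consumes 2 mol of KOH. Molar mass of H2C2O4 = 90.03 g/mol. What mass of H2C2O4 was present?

0.894 g

Total n(KOH) added = 0.4476 x 0.04746 = 0.02124 mol.
n(HCl) used = 0.2060 x 0.006730 = 0.001386 mol, which equals the excess n(KOH).
So n(KOH) consumed by the sample = 0.02124 - 0.001386 = 0.01986 mol.
n(H2C2O4) = 0.01986 / 2 = 0.009928 mol.
mass = 0.009928 mol x 90.03 g/mol = 0.894 g.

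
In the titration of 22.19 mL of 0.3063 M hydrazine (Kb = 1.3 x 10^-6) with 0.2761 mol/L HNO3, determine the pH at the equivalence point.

4.48

n(N2H4) = 0.3063 x 0.02219 = 0.006797 mol; V(HNO3) at equivalence = 0.006797/0.2761 = 0.02462 L.
At equivalence the base is fully converted to N2H5+; total volume = 0.04681 L, so [N2H5+] = 0.006797/0.04681 = 0.1452 M.
Ka(N2H5+) = Kw/Kb = 1.0e-14 / 1.3 x 10^-6 = 7.69e-9.
[H^+] = sqrt(Ka x [N2H5+]) = sqrt(7.69e-9 x 0.1452) = 3.34e-5 M.
pH = -log(3.34e-5) = 4.48.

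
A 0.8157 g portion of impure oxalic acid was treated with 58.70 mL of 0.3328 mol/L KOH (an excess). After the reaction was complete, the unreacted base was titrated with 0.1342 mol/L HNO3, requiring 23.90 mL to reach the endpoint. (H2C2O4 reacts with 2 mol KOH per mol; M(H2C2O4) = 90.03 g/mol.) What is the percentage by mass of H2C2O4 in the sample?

90.1%

Total n(KOH) added = 0.3328 x 0.05870 = 0.01954 mol.
n(HNO3) used = 0.1342 x 0.02390 = 0.003207 mol, which equals the excess n(KOH).
So n(KOH) consumed by the sample = 0.01954 - 0.003207 = 0.01633 mol.
n(H2C2O4) = 0.01633 / 2 = 0.008164 mol.
mass H2C2O4 = 0.008164 x 90.03 = 0.7350 g, so %H2C2O4 = 0.7350/0.8157 x 100 = 90.1%.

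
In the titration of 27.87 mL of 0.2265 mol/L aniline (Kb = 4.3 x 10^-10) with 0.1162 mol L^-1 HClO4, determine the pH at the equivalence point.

2.87

n(C6H5NH2) = 0.2265 x 0.02787 = 0.006313 mol; V(HClO4) at equivalence = 0.006313/0.1162 = 0.05432 L.
At equivalence the base is fully converted to C6H5NH3+; total volume = 0.08219 L, so [C6H5NH3+] = 0.006313/0.08219 = 0.07680 M.
Ka(C6H5NH3+) = Kw/Kb = 1.0e-14 / 4.3 x 10^-10 = 2.33e-5.
[H^+] = sqrt(Ka x [C6H5NH3+]) = sqrt(2.33e-5 x 0.07680) = 0.00134 M.
pH = -log(0.00134) = 2.87.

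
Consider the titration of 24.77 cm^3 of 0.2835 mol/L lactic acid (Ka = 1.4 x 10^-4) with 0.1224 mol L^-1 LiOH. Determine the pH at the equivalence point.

8.39

n(HC3H5O3) = 0.2835 x 0.02477 = 0.007022 mol; V(LiOH) at equivalence = 0.007022/0.1224 = 0.05737 L.
At equivalence all the acid is converted to C3H5O3-; total volume = 0.02477 + 0.05737 = 0.08214 L, so [C3H5O3-] = 0.007022/0.08214 = 0.08549 M.
Kb = Kw/Ka = 1.0e-14 / 1.4 x 10^-4 = 7.14e-11.
[OH^-] = sqrt(Kb x [C3H5O3-]) = sqrt(7.14e-11 x 0.08549) = 2.47e-6 M.
pOH = 5.61, so pH = 14.00 - 5.61 = 8.39.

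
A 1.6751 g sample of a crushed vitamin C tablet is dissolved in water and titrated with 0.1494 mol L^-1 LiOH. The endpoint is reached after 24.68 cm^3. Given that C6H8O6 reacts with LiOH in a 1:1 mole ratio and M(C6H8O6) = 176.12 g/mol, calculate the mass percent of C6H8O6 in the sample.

38.8%

n(LiOH) = 0.1494 x 0.02468 = 0.003687 mol.
n(C6H8O6) = 0.003687 / 1 = 0.003687 mol.
mass of C6H8O6 = 0.003687 x 176.12 = 0.6494 g.
% purity = 0.6494 / 1.6751 x 100 = 38.8%.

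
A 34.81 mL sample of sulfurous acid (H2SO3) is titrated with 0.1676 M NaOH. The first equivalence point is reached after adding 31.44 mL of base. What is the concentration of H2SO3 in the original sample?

0.151 M

n(NaOH) = 0.1676 x 0.03144 = 0.005269 mol.
At the first equivalence point, 1 mol OH^- react per mol H2SO3, so n(H2SO3) = 0.005269 / 1 = 0.005269 mol.
[H2SO3] = 0.005269 / 0.03481 L = 0.151 M.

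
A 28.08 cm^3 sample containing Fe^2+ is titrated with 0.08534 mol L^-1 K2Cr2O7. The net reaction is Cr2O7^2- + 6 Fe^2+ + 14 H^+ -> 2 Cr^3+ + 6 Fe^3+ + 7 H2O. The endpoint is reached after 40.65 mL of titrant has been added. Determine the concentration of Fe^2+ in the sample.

0.741 M

n(K2Cr2O7) = 0.08534 x 0.04065 = 0.003469 mol.
From the balanced equation, 1 mol K2Cr2O7 reacts with 6 mol Fe^2+, so n(Fe^2+) = 0.003469 x 6/1 = 0.02081 mol.
[Fe^2+] = 0.02081 / 0.02808 L = 0.741 M.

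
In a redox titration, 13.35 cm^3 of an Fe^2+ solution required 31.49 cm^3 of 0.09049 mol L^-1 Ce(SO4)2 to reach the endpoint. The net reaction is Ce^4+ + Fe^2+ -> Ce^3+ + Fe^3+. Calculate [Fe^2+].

0.213 M

n(Ce(SO4)2) = 0.09049 x 0.03149 = 0.002850 mol.
From the balanced equation, 1 mol Ce(SO4)2 reacts with 1 mol Fe^2+, so n(Fe^2+) = 0.002850 x 1/1 = 0.002850 mol.
[Fe^2+] = 0.002850 / 0.01335 L = 0.213 M.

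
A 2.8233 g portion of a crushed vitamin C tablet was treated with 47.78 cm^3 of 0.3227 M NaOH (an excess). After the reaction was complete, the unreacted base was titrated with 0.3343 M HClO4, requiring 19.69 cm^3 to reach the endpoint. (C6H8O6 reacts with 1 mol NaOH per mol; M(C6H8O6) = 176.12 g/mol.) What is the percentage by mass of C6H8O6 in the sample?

55.1%

Total n(NaOH) added = 0.3227 x 0.04778 = 0.01542 mol.
n(HClO4) used = 0.3343 x 0.01969 = 0.006582 mol, which equals the excess n(NaOH).
So n(NaOH) consumed by the sample = 0.01542 - 0.006582 = 0.008836 mol.
n(C6H8O6) = 0.008836 / 1 = 0.008836 mol.
mass C6H8O6 = 0.008836 x 176.12 = 1.556 g, so %C6H8O6 = 1.556/2.8233 x 100 = 55.1%.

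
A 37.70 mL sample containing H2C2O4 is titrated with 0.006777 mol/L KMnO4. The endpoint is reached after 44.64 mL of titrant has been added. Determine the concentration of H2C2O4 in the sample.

0.0201 M

n(KMnO4) = 0.006777 x 0.04464 = 0.0003025 mol.
From the balanced equation, 2 mol KMnO4 reacts with 5 mol H2C2O4, so n(H2C2O4) = 0.0003025 x 5/2 = 0.0007563 mol.
[H2C2O4] = 0.0007563 / 0.03770 L = 0.0201 M.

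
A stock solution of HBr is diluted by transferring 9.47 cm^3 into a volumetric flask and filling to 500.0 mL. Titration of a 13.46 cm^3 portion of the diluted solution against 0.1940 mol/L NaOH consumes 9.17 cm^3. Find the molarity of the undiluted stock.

n(NaOH) = 0.1940 x 0.009170 = 0.001779 mol.
n(HBr) in the aliquot = 0.001779 mol.
[diluted HBr] = 0.001779 / 0.01346 = 0.1322 M.
Dilution factor = 500.0/9.470 = 52.80, so [stock] = 0.1322 x 52.80 = 6.98 M.

6.98 M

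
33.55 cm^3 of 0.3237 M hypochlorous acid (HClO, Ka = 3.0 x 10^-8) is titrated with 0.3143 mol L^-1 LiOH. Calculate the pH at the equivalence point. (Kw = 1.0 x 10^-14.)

10.36

n(HClO) = 0.3237 x 0.03355 = 0.01086 mol; V(LiOH) at equivalence = 0.01086/0.3143 = 0.03455 L.
At equivalence all the acid is converted to ClO-; total volume = 0.03355 + 0.03455 = 0.06810 L, so [ClO-] = 0.01086/0.06810 = 0.1595 M.
Kb = Kw/Ka = 1.0e-14 / 3.0 x 10^-8 = 3.33e-7.
[OH^-] = sqrt(Kb x [ClO-]) = sqrt(3.33e-7 x 0.1595) = 0.000231 M.
pOH = 3.64, so pH = 14.00 - 3.64 = 10.36.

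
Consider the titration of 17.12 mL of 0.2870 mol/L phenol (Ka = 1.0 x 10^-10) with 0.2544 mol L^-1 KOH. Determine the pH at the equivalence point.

11.56

n(C6H5OH) = 0.2870 x 0.01712 = 0.004913 mol; V(KOH) at equivalence = 0.004913/0.2544 = 0.01931 L.
At equivalence all the acid is converted to C6H5O-; total volume = 0.01712 + 0.01931 = 0.03643 L, so [C6H5O-] = 0.004913/0.03643 = 0.1349 M.
Kb = Kw/Ka = 1.0e-14 / 1.0 x 10^-10 = 0.000100.
[OH^-] = sqrt(Kb x [C6H5O-]) = sqrt(0.000100 x 0.1349) = 0.00367 M.
pOH = 2.44, so pH = 14.00 - 2.44 = 11.56.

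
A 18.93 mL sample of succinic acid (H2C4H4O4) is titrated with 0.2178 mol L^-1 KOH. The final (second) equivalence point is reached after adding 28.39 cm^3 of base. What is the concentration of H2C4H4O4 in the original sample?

n(KOH) = 0.2178 x 0.02839 = 0.006183 mol.
At the final (second) equivalence point, 2 mol OH^- react per mol H2C4H4O4, so n(H2C4H4O4) = 0.006183 / 2 = 0.003092 mol.
[H2C4H4O4] = 0.003092 / 0.01893 L = 0.163 M.

0.163 M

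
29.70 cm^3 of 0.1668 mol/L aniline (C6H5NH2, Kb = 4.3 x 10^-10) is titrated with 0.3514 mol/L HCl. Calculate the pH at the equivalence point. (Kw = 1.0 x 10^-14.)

2.79

n(C6H5NH2) = 0.1668 x 0.02970 = 0.004954 mol; V(HCl) at equivalence = 0.004954/0.3514 = 0.01410 L.
At equivalence the base is fully converted to C6H5NH3+; total volume = 0.04380 L, so [C6H5NH3+] = 0.004954/0.04380 = 0.1131 M.
Ka(C6H5NH3+) = Kw/Kb = 1.0e-14 / 4.3 x 10^-10 = 2.33e-5.
[H^+] = sqrt(Ka x [C6H5NH3+]) = sqrt(2.33e-5 x 0.1131) = 0.00162 M.
pH = -log(0.00162) = 2.79.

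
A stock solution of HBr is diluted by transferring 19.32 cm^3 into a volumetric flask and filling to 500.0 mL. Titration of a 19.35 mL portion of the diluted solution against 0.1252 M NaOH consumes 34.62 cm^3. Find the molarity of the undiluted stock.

n(NaOH) = 0.1252 x 0.03462 = 0.004334 mol.
n(HBr) in the aliquot = 0.004334 mol.
[diluted HBr] = 0.004334 / 0.01935 = 0.2240 M.
Dilution factor = 500.0/19.32 = 25.88, so [stock] = 0.2240 x 25.88 = 5.80 M.

5.80 M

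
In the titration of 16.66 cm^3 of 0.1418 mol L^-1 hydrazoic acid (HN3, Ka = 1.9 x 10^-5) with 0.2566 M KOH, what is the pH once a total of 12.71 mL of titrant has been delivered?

12.49

n(acid) = 0.1418 x 0.01666 = 0.002362 mol; n(KOH) added = 0.2566 x 0.01271 = 0.003261 mol.
Base is in excess by 0.003261 - 0.002362 = 0.0008990 mol in a total volume of 0.02937 L.
[OH^-] = 0.0008990/0.02937 = 0.03061 M, so pOH = 1.51 and pH = 14.00 - 1.51 = 12.49.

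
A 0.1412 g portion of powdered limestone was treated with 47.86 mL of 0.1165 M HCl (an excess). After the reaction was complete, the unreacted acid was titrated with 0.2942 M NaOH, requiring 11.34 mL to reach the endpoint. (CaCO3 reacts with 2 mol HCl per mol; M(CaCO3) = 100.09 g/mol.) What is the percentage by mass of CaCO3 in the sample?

Total n(HCl) added = 0.1165 x 0.04786 = 0.005576 mol.
n(NaOH) used = 0.2942 x 0.01134 = 0.003336 mol, which equals the excess n(HCl).
So n(HCl) consumed by the sample = 0.005576 - 0.003336 = 0.002239 mol.
n(CaCO3) = 0.002239 / 2 = 0.001120 mol.
mass CaCO3 = 0.001120 x 100.09 = 0.1121 g, so %CaCO3 = 0.1121/0.1412 x 100 = 79.4%.

79.4%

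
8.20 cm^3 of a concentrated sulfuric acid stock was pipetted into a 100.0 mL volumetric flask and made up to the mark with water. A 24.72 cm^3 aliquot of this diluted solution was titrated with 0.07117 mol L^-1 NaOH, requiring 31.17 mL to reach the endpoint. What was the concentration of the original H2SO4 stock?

n(NaOH) = 0.07117 x 0.03117 = 0.002218 mol.
n(H2SO4) in the aliquot = 0.002218 x 1/2 = 0.001109 mol.
[diluted H2SO4] = 0.001109 / 0.02472 = 0.04487 M.
Dilution factor = 100.0/8.200 = 12.20, so [stock] = 0.04487 x 12.20 = 0.547 M.

0.547 M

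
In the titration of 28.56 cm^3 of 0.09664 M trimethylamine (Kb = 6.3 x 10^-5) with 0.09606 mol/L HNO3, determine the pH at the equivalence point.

n((CH3)3N) = 0.09664 x 0.02856 = 0.002760 mol; V(HNO3) at equivalence = 0.002760/0.09606 = 0.02873 L.
At equivalence the base is fully converted to (CH3)3NH+; total volume = 0.05729 L, so [(CH3)3NH+] = 0.002760/0.05729 = 0.04817 M.
Ka((CH3)3NH+) = Kw/Kb = 1.0e-14 / 6.3 x 10^-5 = 1.59e-10.
[H^+] = sqrt(Ka x [(CH3)3NH+]) = sqrt(1.59e-10 x 0.04817) = 2.77e-6 M.
pH = -log(2.77e-6) = 5.56.

5.56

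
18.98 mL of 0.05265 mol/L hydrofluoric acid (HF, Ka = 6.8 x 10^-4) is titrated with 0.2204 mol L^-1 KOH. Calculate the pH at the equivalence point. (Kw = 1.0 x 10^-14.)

n(HF) = 0.05265 x 0.01898 = 0.0009993 mol; V(KOH) at equivalence = 0.0009993/0.2204 = 0.004534 L.
At equivalence all the acid is converted to F-; total volume = 0.01898 + 0.004534 = 0.02351 L, so [F-] = 0.0009993/0.02351 = 0.04250 M.
Kb = Kw/Ka = 1.0e-14 / 6.8 x 10^-4 = 1.47e-11.
[OH^-] = sqrt(Kb x [F-]) = sqrt(1.47e-11 x 0.04250) = 7.91e-7 M.
pOH = 6.10, so pH = 14.00 - 6.10 = 7.90.

7.90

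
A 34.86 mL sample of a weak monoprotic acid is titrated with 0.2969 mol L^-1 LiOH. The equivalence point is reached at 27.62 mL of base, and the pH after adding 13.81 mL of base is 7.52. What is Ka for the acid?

13.81 mL is half of the equivalence volume, so this is the half-equivalence point where [HA] = [A^-].
At half-equivalence pH = pKa, so pKa = 7.52.
Ka = 10^(-7.52) = 3.0 x 10^-8.

3.0 x 10^-8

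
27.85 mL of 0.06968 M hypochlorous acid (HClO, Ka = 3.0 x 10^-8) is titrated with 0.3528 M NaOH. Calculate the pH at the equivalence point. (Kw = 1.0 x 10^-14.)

10.14

n(HClO) = 0.06968 x 0.02785 = 0.001941 mol; V(NaOH) at equivalence = 0.001941/0.3528 = 0.005501 L.
At equivalence all the acid is converted to ClO-; total volume = 0.02785 + 0.005501 = 0.03335 L, so [ClO-] = 0.001941/0.03335 = 0.05819 M.
Kb = Kw/Ka = 1.0e-14 / 3.0 x 10^-8 = 3.33e-7.
[OH^-] = sqrt(Kb x [ClO-]) = sqrt(3.33e-7 x 0.05819) = 0.000139 M.
pOH = 3.86, so pH = 14.00 - 3.86 = 10.14.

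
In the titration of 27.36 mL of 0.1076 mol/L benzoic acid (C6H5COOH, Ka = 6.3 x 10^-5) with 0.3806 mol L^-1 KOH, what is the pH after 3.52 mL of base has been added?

Initial n(C6H5COOH) = 0.1076 x 0.02736 = 0.002944 mol.
n(KOH) added = 0.3806 x 0.003520 = 0.001340 mol, converting that many moles of C6H5COOH to C6H5COO-.
Remaining n(C6H5COOH) = 0.001604 mol; n(C6H5COO-) = 0.001340 mol.
By Henderson-Hasselbalch, pH = pKa + log([A^-]/[HA]) = 4.20 + log(0.001340/0.001604) = 4.20 + (-0.08) = 4.12.

4.12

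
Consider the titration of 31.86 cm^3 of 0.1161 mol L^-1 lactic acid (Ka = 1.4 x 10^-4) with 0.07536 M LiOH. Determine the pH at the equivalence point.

8.26

n(HC3H5O3) = 0.1161 x 0.03186 = 0.003699 mol; V(LiOH) at equivalence = 0.003699/0.07536 = 0.04908 L.
At equivalence all the acid is converted to C3H5O3-; total volume = 0.03186 + 0.04908 = 0.08094 L, so [C3H5O3-] = 0.003699/0.08094 = 0.04570 M.
Kb = Kw/Ka = 1.0e-14 / 1.4 x 10^-4 = 7.14e-11.
[OH^-] = sqrt(Kb x [C3H5O3-]) = sqrt(7.14e-11 x 0.04570) = 1.81e-6 M.
pOH = 5.74, so pH = 14.00 - 5.74 = 8.26.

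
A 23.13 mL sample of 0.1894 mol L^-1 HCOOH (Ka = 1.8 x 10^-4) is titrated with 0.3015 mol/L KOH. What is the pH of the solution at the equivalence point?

8.41

n(HCOOH) = 0.1894 x 0.02313 = 0.004381 mol; V(KOH) at equivalence = 0.004381/0.3015 = 0.01453 L.
At equivalence all the acid is converted to HCOO-; total volume = 0.02313 + 0.01453 = 0.03766 L, so [HCOO-] = 0.004381/0.03766 = 0.1163 M.
Kb = Kw/Ka = 1.0e-14 / 1.8 x 10^-4 = 5.56e-11.
[OH^-] = sqrt(Kb x [HCOO-]) = sqrt(5.56e-11 x 0.1163) = 2.54e-6 M.
pOH = 5.59, so pH = 14.00 - 5.59 = 8.41.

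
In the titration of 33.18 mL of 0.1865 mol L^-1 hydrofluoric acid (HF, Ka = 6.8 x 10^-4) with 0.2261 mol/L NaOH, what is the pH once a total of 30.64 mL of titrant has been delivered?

n(acid) = 0.1865 x 0.03318 = 0.006188 mol; n(NaOH) added = 0.2261 x 0.03064 = 0.006928 mol.
Base is in excess by 0.006928 - 0.006188 = 0.0007396 mol in a total volume of 0.06382 L.
[OH^-] = 0.0007396/0.06382 = 0.01159 M, so pOH = 1.94 and pH = 14.00 - 1.94 = 12.06.

12.06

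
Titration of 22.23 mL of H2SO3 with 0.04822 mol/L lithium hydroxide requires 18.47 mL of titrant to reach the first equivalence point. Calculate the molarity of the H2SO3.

n(LiOH) = 0.04822 x 0.01847 = 0.0008906 mol.
At the first equivalence point, 1 mol OH^- react per mol H2SO3, so n(H2SO3) = 0.0008906 / 1 = 0.0008906 mol.
[H2SO3] = 0.0008906 / 0.02223 L = 0.0401 M.

0.0401 M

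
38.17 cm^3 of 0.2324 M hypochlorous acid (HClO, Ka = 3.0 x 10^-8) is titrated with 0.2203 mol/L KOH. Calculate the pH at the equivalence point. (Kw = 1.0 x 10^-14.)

10.29

n(HClO) = 0.2324 x 0.03817 = 0.008871 mol; V(KOH) at equivalence = 0.008871/0.2203 = 0.04027 L.
At equivalence all the acid is converted to ClO-; total volume = 0.03817 + 0.04027 = 0.07844 L, so [ClO-] = 0.008871/0.07844 = 0.1131 M.
Kb = Kw/Ka = 1.0e-14 / 3.0 x 10^-8 = 3.33e-7.
[OH^-] = sqrt(Kb x [ClO-]) = sqrt(3.33e-7 x 0.1131) = 0.000194 M.
pOH = 3.71, so pH = 14.00 - 3.71 = 10.29.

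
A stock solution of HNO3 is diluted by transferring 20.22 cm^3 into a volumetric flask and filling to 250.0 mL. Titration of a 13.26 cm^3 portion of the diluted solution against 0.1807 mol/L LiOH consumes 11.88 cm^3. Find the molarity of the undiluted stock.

2.00 M

n(LiOH) = 0.1807 x 0.01188 = 0.002147 mol.
n(HNO3) in the aliquot = 0.002147 mol.
[diluted HNO3] = 0.002147 / 0.01326 = 0.1619 M.
Dilution factor = 250.0/20.22 = 12.36, so [stock] = 0.1619 x 12.36 = 2.00 M.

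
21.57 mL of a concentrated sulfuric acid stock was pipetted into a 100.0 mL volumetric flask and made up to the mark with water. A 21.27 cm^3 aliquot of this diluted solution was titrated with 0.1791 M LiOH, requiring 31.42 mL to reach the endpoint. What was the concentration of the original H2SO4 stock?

0.613 M

n(LiOH) = 0.1791 x 0.03142 = 0.005627 mol.
n(H2SO4) in the aliquot = 0.005627 x 1/2 = 0.002814 mol.
[diluted H2SO4] = 0.002814 / 0.02127 = 0.1323 M.
Dilution factor = 100.0/21.57 = 4.636, so [stock] = 0.1323 x 4.636 = 0.613 M.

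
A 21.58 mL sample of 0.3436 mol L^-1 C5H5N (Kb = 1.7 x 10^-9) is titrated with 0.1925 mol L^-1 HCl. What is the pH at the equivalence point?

3.07

n(C5H5N) = 0.3436 x 0.02158 = 0.007415 mol; V(HCl) at equivalence = 0.007415/0.1925 = 0.03852 L.
At equivalence the base is fully converted to C5H5NH+; total volume = 0.06010 L, so [C5H5NH+] = 0.007415/0.06010 = 0.1234 M.
Ka(C5H5NH+) = Kw/Kb = 1.0e-14 / 1.7 x 10^-9 = 5.88e-6.
[H^+] = sqrt(Ka x [C5H5NH+]) = sqrt(5.88e-6 x 0.1234) = 0.000852 M.
pH = -log(0.000852) = 3.07.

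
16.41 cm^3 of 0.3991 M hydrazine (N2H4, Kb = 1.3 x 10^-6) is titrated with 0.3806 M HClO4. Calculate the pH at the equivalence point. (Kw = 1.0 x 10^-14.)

4.41

n(N2H4) = 0.3991 x 0.01641 = 0.006549 mol; V(HClO4) at equivalence = 0.006549/0.3806 = 0.01721 L.
At equivalence the base is fully converted to N2H5+; total volume = 0.03362 L, so [N2H5+] = 0.006549/0.03362 = 0.1948 M.
Ka(N2H5+) = Kw/Kb = 1.0e-14 / 1.3 x 10^-6 = 7.69e-9.
[H^+] = sqrt(Ka x [N2H5+]) = sqrt(7.69e-9 x 0.1948) = 3.87e-5 M.
pH = -log(3.87e-5) = 4.41.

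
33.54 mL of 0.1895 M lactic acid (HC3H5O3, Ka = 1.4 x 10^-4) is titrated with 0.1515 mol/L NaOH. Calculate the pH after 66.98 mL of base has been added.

n(acid) = 0.1895 x 0.03354 = 0.006356 mol; n(NaOH) added = 0.1515 x 0.06698 = 0.01015 mol.
Base is in excess by 0.01015 - 0.006356 = 0.003792 mol in a total volume of 0.1005 L.
[OH^-] = 0.003792/0.1005 = 0.03772 M, so pOH = 1.42 and pH = 14.00 - 1.42 = 12.58.

12.58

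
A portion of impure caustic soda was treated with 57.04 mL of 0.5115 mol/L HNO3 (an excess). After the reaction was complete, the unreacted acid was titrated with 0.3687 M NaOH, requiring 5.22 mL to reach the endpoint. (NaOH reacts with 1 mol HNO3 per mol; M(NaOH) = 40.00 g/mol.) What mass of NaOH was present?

Total n(HNO3) added = 0.5115 x 0.05704 = 0.02918 mol.
n(NaOH) used = 0.3687 x 0.005220 = 0.001925 mol, which equals the excess n(HNO3).
So n(HNO3) consumed by the sample = 0.02918 - 0.001925 = 0.02725 mol.
n(NaOH) = 0.02725 / 1 = 0.02725 mol.
mass = 0.02725 mol x 40.00 g/mol = 1.09 g.

1.09 g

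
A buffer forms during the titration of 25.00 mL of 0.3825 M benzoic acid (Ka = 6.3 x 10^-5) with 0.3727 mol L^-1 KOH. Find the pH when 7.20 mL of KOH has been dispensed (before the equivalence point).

3.79

Initial n(C6H5COOH) = 0.3825 x 0.02500 = 0.009562 mol.
n(KOH) added = 0.3727 x 0.007200 = 0.002683 mol, converting that many moles of C6H5COOH to C6H5COO-.
Remaining n(C6H5COOH) = 0.006879 mol; n(C6H5COO-) = 0.002683 mol.
By Henderson-Hasselbalch, pH = pKa + log([A^-]/[HA]) = 4.20 + log(0.002683/0.006879) = 4.20 + (-0.41) = 3.79.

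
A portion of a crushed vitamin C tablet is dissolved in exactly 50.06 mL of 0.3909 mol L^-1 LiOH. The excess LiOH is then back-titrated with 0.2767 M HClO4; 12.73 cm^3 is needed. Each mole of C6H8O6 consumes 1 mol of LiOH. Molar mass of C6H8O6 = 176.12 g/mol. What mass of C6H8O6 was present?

Total n(LiOH) added = 0.3909 x 0.05006 = 0.01957 mol.
n(HClO4) used = 0.2767 x 0.01273 = 0.003522 mol, which equals the excess n(LiOH).
So n(LiOH) consumed by the sample = 0.01957 - 0.003522 = 0.01605 mol.
n(C6H8O6) = 0.01605 / 1 = 0.01605 mol.
mass = 0.01605 mol x 176.12 g/mol = 2.83 g.

2.83 g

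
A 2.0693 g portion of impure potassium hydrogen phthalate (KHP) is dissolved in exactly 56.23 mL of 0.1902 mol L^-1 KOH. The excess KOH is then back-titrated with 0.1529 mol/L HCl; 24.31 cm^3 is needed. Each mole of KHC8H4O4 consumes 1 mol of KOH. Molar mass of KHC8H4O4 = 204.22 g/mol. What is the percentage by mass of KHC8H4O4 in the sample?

68.9%

Total n(KOH) added = 0.1902 x 0.05623 = 0.01069 mol.
n(HCl) used = 0.1529 x 0.02431 = 0.003717 mol, which equals the excess n(KOH).
So n(KOH) consumed by the sample = 0.01069 - 0.003717 = 0.006978 mol.
n(KHC8H4O4) = 0.006978 / 1 = 0.006978 mol.
mass KHC8H4O4 = 0.006978 x 204.22 = 1.425 g, so %KHC8H4O4 = 1.425/2.0693 x 100 = 68.9%.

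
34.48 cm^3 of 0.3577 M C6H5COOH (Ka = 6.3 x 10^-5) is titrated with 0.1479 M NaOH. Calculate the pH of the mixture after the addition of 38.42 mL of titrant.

Initial n(C6H5COOH) = 0.3577 x 0.03448 = 0.01233 mol.
n(NaOH) added = 0.1479 x 0.03842 = 0.005682 mol, converting that many moles of C6H5COOH to C6H5COO-.
Remaining n(C6H5COOH) = 0.006651 mol; n(C6H5COO-) = 0.005682 mol.
By Henderson-Hasselbalch, pH = pKa + log([A^-]/[HA]) = 4.20 + log(0.005682/0.006651) = 4.20 + (-0.07) = 4.13.

4.13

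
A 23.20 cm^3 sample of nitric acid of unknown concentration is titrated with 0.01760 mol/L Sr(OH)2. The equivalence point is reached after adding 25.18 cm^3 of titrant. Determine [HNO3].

0.0382 M

n(Sr(OH)2) delivered = 0.01760 x 0.02518 = 0.0004432 mol.
The reaction is 2 HNO3 + 1 Sr(OH)2, so n(HNO3) = 0.0004432 x 2/1 = 0.0008863 mol.
[HNO3] = 0.0008863 mol / 0.02320 L = 0.0382 M.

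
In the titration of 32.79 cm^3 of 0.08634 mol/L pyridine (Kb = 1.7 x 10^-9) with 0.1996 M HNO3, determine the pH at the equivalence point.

n(C5H5N) = 0.08634 x 0.03279 = 0.002831 mol; V(HNO3) at equivalence = 0.002831/0.1996 = 0.01418 L.
At equivalence the base is fully converted to C5H5NH+; total volume = 0.04697 L, so [C5H5NH+] = 0.002831/0.04697 = 0.06027 M.
Ka(C5H5NH+) = Kw/Kb = 1.0e-14 / 1.7 x 10^-9 = 5.88e-6.
[H^+] = sqrt(Ka x [C5H5NH+]) = sqrt(5.88e-6 x 0.06027) = 0.000595 M.
pH = -log(0.000595) = 3.23.

3.23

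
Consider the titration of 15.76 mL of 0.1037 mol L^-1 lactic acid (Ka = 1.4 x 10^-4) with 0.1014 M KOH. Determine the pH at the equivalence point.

8.28

n(HC3H5O3) = 0.1037 x 0.01576 = 0.001634 mol; V(KOH) at equivalence = 0.001634/0.1014 = 0.01612 L.
At equivalence all the acid is converted to C3H5O3-; total volume = 0.01576 + 0.01612 = 0.03188 L, so [C3H5O3-] = 0.001634/0.03188 = 0.05127 M.
Kb = Kw/Ka = 1.0e-14 / 1.4 x 10^-4 = 7.14e-11.
[OH^-] = sqrt(Kb x [C3H5O3-]) = sqrt(7.14e-11 x 0.05127) = 1.91e-6 M.
pOH = 5.72, so pH = 14.00 - 5.72 = 8.28.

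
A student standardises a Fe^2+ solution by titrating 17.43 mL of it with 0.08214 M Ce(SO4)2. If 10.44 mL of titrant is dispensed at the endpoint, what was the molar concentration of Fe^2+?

0.0492 M

n(Ce(SO4)2) = 0.08214 x 0.01044 = 0.0008575 mol.
From the balanced equation, 1 mol Ce(SO4)2 reacts with 1 mol Fe^2+, so n(Fe^2+) = 0.0008575 x 1/1 = 0.0008575 mol.
[Fe^2+] = 0.0008575 / 0.01743 L = 0.0492 M.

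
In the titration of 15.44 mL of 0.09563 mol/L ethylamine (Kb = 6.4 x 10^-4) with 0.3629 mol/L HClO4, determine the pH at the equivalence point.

n(C2H5NH2) = 0.09563 x 0.01544 = 0.001477 mol; V(HClO4) at equivalence = 0.001477/0.3629 = 0.004069 L.
At equivalence the base is fully converted to C2H5NH3+; total volume = 0.01951 L, so [C2H5NH3+] = 0.001477/0.01951 = 0.07569 M.
Ka(C2H5NH3+) = Kw/Kb = 1.0e-14 / 6.4 x 10^-4 = 1.56e-11.
[H^+] = sqrt(Ka x [C2H5NH3+]) = sqrt(1.56e-11 x 0.07569) = 1.09e-6 M.
pH = -log(1.09e-6) = 5.96.

5.96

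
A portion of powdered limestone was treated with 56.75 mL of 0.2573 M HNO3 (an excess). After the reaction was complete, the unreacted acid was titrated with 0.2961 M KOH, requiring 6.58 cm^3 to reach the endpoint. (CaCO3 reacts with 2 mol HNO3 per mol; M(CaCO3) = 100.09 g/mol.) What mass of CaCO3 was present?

Total n(HNO3) added = 0.2573 x 0.05675 = 0.01460 mol.
n(KOH) used = 0.2961 x 0.006580 = 0.001948 mol, which equals the excess n(HNO3).
So n(HNO3) consumed by the sample = 0.01460 - 0.001948 = 0.01265 mol.
n(CaCO3) = 0.01265 / 2 = 0.006327 mol.
mass = 0.006327 mol x 100.09 g/mol = 0.633 g.

0.633 g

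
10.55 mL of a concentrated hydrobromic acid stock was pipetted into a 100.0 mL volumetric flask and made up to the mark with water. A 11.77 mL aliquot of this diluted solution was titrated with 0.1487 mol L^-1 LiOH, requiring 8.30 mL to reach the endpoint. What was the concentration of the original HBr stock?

n(LiOH) = 0.1487 x 0.008300 = 0.001234 mol.
n(HBr) in the aliquot = 0.001234 mol.
[diluted HBr] = 0.001234 / 0.01177 = 0.1049 M.
Dilution factor = 100.0/10.55 = 9.479, so [stock] = 0.1049 x 9.479 = 0.994 M.

0.994 M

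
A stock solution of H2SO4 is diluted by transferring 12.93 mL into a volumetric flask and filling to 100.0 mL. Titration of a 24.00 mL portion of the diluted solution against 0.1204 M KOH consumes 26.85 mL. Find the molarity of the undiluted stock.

0.521 M

n(KOH) = 0.1204 x 0.02685 = 0.003233 mol.
n(H2SO4) in the aliquot = 0.003233 x 1/2 = 0.001616 mol.
[diluted H2SO4] = 0.001616 / 0.02400 = 0.06735 M.
Dilution factor = 100.0/12.93 = 7.734, so [stock] = 0.06735 x 7.734 = 0.521 M.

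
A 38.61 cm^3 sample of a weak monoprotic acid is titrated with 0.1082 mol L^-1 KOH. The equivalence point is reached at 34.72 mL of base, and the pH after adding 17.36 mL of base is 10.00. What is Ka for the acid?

17.36 mL is half of the equivalence volume, so this is the half-equivalence point where [HA] = [A^-].
At half-equivalence pH = pKa, so pKa = 10.00.
Ka = 10^(-10.00) = 1.0 x 10^-10.

1.0 x 10^-10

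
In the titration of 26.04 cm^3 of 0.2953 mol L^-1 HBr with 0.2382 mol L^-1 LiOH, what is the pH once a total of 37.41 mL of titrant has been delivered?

n(acid) = 0.2953 x 0.02604 = 0.007690 mol; n(LiOH) added = 0.2382 x 0.03741 = 0.008911 mol.
Base is in excess by 0.008911 - 0.007690 = 0.001221 mol in a total volume of 0.06345 L.
[OH^-] = 0.001221/0.06345 = 0.01925 M, so pOH = 1.72 and pH = 14.00 - 1.72 = 12.28.

12.28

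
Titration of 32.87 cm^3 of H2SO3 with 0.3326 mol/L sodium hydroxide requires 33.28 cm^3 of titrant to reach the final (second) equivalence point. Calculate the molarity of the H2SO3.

n(NaOH) = 0.3326 x 0.03328 = 0.01107 mol.
At the final (second) equivalence point, 2 mol OH^- react per mol H2SO3, so n(H2SO3) = 0.01107 / 2 = 0.005534 mol.
[H2SO3] = 0.005534 / 0.03287 L = 0.168 M.

0.168 M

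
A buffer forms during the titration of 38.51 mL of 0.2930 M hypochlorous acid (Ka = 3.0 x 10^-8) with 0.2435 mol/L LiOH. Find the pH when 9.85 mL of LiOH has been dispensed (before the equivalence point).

6.95

Initial n(HClO) = 0.2930 x 0.03851 = 0.01128 mol.
n(LiOH) added = 0.2435 x 0.009850 = 0.002398 mol, converting that many moles of HClO to ClO-.
Remaining n(HClO) = 0.008885 mol; n(ClO-) = 0.002398 mol.
By Henderson-Hasselbalch, pH = pKa + log([A^-]/[HA]) = 7.52 + log(0.002398/0.008885) = 7.52 + (-0.57) = 6.95.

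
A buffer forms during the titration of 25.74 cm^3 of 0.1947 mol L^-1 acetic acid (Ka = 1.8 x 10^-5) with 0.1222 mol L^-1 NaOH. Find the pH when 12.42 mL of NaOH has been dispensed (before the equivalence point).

Initial n(CH3COOH) = 0.1947 x 0.02574 = 0.005012 mol.
n(NaOH) added = 0.1222 x 0.01242 = 0.001518 mol, converting that many moles of CH3COOH to CH3COO-.
Remaining n(CH3COOH) = 0.003494 mol; n(CH3COO-) = 0.001518 mol.
By Henderson-Hasselbalch, pH = pKa + log([A^-]/[HA]) = 4.74 + log(0.001518/0.003494) = 4.74 + (-0.36) = 4.38.

4.38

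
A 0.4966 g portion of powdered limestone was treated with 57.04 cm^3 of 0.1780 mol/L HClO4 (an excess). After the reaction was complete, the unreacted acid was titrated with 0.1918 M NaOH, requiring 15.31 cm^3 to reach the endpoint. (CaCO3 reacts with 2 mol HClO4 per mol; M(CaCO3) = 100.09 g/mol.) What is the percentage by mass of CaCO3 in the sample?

Total n(HClO4) added = 0.1780 x 0.05704 = 0.01015 mol.
n(NaOH) used = 0.1918 x 0.01531 = 0.002936 mol, which equals the excess n(HClO4).
So n(HClO4) consumed by the sample = 0.01015 - 0.002936 = 0.007217 mol.
n(CaCO3) = 0.007217 / 2 = 0.003608 mol.
mass CaCO3 = 0.003608 x 100.09 = 0.3612 g, so %CaCO3 = 0.3612/0.4966 x 100 = 72.7%.

72.7%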